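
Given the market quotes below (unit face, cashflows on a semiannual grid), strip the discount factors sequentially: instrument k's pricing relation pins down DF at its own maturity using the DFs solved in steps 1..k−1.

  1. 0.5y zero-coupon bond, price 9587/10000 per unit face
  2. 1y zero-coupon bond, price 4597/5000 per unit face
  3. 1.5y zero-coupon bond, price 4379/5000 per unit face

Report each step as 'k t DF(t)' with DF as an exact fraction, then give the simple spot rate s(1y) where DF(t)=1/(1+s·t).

step 1 [0.5y] zero: DF = P = 9587/10000 ≈ 0.958700
step 2 [1y] zero: DF = P = 4597/5000 ≈ 0.919400
step 3 [1.5y] zero: DF = P = 4379/5000 ≈ 0.875800

1 1/2 9587/10000
2 1 4597/5000
3 3/2 4379/5000
s(1y) = (1/(4597/5000) − 1)/(1) = 403/4597 ≈ 8.7666%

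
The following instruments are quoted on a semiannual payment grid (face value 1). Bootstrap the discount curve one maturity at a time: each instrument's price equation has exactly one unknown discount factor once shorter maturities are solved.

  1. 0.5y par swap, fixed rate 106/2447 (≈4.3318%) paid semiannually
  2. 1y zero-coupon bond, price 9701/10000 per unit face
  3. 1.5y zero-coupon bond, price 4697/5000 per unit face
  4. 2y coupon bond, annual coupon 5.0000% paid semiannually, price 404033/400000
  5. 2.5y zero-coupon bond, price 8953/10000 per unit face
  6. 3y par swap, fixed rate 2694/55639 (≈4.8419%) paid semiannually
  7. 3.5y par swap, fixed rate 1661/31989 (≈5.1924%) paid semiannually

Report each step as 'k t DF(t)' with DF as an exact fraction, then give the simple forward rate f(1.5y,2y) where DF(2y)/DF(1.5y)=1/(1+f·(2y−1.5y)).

1 1/2 2447/2500
2 1 9701/10000
3 3/2 4697/5000
4 2 183/200
5 5/2 8953/10000
6 3 8653/10000
7 7/2 8339/10000
f(1.5y,2y) = ((4697/5000)/(183/200) − 1)/(1/2) = 4/75 ≈ 5.3333%

step 1 [0.5y] swap r/2=53/2447: DF=(1 − 53/2447·(0))/(1+53/2447) = 2447/2500 ≈ 0.978800
step 2 [1y] zero: DF = P = 9701/10000 ≈ 0.970100
step 3 [1.5y] zero: DF = P = 4697/5000 ≈ 0.939400
step 4 [2y] bond c/2=1/40: DF=(404033/400000 − 1/40·(0.978800+0.970100+0.939400))/(1+1/40) = 183/200 ≈ 0.915000
step 5 [2.5y] zero: DF = P = 8953/10000 ≈ 0.895300
step 6 [3y] swap r/2=1347/55639: DF=(1 − 1347/55639·(0.978800+0.970100+0.939400+0.915000+0.895300))/(1+1347/55639) = 8653/10000 ≈ 0.865300
step 7 [3.5y] swap r/2=1661/63978: DF=(1 − 1661/63978·(0.978800+0.970100+0.939400+0.915000+0.895300+0.865300))/(1+1661/63978) = 8339/10000 ≈ 0.833900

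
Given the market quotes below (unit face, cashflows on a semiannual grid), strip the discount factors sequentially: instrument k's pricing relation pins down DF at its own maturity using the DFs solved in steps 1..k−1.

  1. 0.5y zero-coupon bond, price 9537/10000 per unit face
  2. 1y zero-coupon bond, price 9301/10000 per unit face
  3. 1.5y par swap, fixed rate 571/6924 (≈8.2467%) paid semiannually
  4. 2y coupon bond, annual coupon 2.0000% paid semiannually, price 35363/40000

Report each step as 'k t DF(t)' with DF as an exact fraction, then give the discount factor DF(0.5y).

step 1 [0.5y] zero: DF = P = 9537/10000 ≈ 0.953700
step 2 [1y] zero: DF = P = 9301/10000 ≈ 0.930100
step 3 [1.5y] swap r/2=571/13848: DF=(1 − 571/13848·(0.953700+0.930100))/(1+571/13848) = 4429/5000 ≈ 0.885800
step 4 [2y] bond c/2=1/100: DF=(35363/40000 − 1/100·(0.953700+0.930100+0.885800))/(1+1/100) = 8479/10000 ≈ 0.847900

1 1/2 9537/10000
2 1 9301/10000
3 3/2 4429/5000
4 2 8479/10000
DF(0.5y) = 9537/10000 ≈ 0.953700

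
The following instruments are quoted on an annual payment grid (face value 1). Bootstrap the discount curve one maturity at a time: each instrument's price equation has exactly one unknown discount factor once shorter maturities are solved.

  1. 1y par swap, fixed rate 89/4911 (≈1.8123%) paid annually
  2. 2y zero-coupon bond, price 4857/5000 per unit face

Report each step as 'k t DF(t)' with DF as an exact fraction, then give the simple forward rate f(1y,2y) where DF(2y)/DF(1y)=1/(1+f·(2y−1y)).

1 1 4911/5000
2 2 4857/5000
f(1y,2y) = ((4911/5000)/(4857/5000) − 1)/(1) = 18/1619 ≈ 1.1118%

step 1 [1y] swap r/1=89/4911: DF=(1 − 89/4911·(0))/(1+89/4911) = 4911/5000 ≈ 0.982200
step 2 [2y] zero: DF = P = 4857/5000 ≈ 0.971400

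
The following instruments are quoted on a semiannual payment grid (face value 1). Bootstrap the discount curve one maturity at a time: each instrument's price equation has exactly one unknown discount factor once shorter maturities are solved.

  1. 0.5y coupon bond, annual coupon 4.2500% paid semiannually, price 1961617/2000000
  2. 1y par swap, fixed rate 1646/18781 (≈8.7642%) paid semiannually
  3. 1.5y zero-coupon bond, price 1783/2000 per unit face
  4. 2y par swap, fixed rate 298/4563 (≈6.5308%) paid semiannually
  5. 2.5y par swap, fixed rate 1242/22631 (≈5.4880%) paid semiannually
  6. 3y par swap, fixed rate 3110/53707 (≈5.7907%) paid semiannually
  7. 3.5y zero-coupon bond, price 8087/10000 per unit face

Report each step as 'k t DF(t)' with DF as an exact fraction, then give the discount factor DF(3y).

step 1 [0.5y] bond c/2=17/800: DF=(1961617/2000000 − 17/800·(0))/(1+17/800) = 2401/2500 ≈ 0.960400
step 2 [1y] swap r/2=823/18781: DF=(1 − 823/18781·(0.960400))/(1+823/18781) = 9177/10000 ≈ 0.917700
step 3 [1.5y] zero: DF = P = 1783/2000 ≈ 0.891500
step 4 [2y] swap r/2=149/4563: DF=(1 − 149/4563·(0.960400+0.917700+0.891500))/(1+149/4563) = 1101/1250 ≈ 0.880800
step 5 [2.5y] swap r/2=621/22631: DF=(1 − 621/22631·(0.960400+0.917700+0.891500+0.880800))/(1+621/22631) = 4379/5000 ≈ 0.875800
step 6 [3y] swap r/2=1555/53707: DF=(1 − 1555/53707·(0.960400+0.917700+0.891500+0.880800+0.875800))/(1+1555/53707) = 1689/2000 ≈ 0.844500
step 7 [3.5y] zero: DF = P = 8087/10000 ≈ 0.808700

1 1/2 2401/2500
2 1 9177/10000
3 3/2 1783/2000
4 2 1101/1250
5 5/2 4379/5000
6 3 1689/2000
7 7/2 8087/10000
DF(3y) = 1689/2000 ≈ 0.844500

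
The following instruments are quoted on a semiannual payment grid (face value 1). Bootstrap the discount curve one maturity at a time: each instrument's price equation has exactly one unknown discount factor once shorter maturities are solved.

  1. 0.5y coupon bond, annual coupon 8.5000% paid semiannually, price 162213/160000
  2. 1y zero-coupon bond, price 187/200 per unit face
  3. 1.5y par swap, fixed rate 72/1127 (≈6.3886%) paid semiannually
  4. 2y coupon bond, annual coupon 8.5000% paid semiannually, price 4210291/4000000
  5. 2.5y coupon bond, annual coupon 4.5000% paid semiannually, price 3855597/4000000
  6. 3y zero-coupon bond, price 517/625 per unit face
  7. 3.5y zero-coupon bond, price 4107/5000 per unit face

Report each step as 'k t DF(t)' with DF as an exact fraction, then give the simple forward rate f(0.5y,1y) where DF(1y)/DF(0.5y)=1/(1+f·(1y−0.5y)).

1 1/2 389/400
2 1 187/200
3 3/2 91/100
4 2 2237/2500
5 5/2 861/1000
6 3 517/625
7 7/2 4107/5000
f(0.5y,1y) = ((389/400)/(187/200) − 1)/(1/2) = 15/187 ≈ 8.0214%

step 1 [0.5y] bond c/2=17/400: DF=(162213/160000 − 17/400·(0))/(1+17/400) = 389/400 ≈ 0.972500
step 2 [1y] zero: DF = P = 187/200 ≈ 0.935000
step 3 [1.5y] swap r/2=36/1127: DF=(1 − 36/1127·(0.972500+0.935000))/(1+36/1127) = 91/100 ≈ 0.910000
step 4 [2y] bond c/2=17/400: DF=(4210291/4000000 − 17/400·(0.972500+0.935000+0.910000))/(1+17/400) = 2237/2500 ≈ 0.894800
step 5 [2.5y] bond c/2=9/400: DF=(3855597/4000000 − 9/400·(0.972500+0.935000+0.910000+0.894800))/(1+9/400) = 861/1000 ≈ 0.861000
step 6 [3y] zero: DF = P = 517/625 ≈ 0.827200
step 7 [3.5y] zero: DF = P = 4107/5000 ≈ 0.821400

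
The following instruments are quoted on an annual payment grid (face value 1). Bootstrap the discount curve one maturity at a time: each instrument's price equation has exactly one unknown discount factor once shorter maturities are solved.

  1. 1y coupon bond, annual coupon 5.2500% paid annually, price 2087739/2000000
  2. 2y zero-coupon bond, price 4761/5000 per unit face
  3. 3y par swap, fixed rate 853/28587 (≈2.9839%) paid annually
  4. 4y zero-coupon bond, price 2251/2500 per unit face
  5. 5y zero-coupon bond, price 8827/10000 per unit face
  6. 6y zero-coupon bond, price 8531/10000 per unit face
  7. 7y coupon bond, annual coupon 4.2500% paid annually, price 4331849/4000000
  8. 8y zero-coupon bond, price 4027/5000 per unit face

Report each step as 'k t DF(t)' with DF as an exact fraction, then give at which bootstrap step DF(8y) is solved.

step 1 [1y] bond c/1=21/400: DF=(2087739/2000000 − 21/400·(0))/(1+21/400) = 4959/5000 ≈ 0.991800
step 2 [2y] zero: DF = P = 4761/5000 ≈ 0.952200
step 3 [3y] swap r/1=853/28587: DF=(1 − 853/28587·(0.991800+0.952200))/(1+853/28587) = 9147/10000 ≈ 0.914700
step 4 [4y] zero: DF = P = 2251/2500 ≈ 0.900400
step 5 [5y] zero: DF = P = 8827/10000 ≈ 0.882700
step 6 [6y] zero: DF = P = 8531/10000 ≈ 0.853100
step 7 [7y] bond c/1=17/400: DF=(4331849/4000000 − 17/400·(0.991800+0.952200+0.914700+0.900400+0.882700+0.853100))/(1+17/400) = 2037/2500 ≈ 0.814800
step 8 [8y] zero: DF = P = 4027/5000 ≈ 0.805400

1 1 4959/5000
2 2 4761/5000
3 3 9147/10000
4 4 2251/2500
5 5 8827/10000
6 6 8531/10000
7 7 2037/2500
8 8 4027/5000
DF(8y) is solved at step 8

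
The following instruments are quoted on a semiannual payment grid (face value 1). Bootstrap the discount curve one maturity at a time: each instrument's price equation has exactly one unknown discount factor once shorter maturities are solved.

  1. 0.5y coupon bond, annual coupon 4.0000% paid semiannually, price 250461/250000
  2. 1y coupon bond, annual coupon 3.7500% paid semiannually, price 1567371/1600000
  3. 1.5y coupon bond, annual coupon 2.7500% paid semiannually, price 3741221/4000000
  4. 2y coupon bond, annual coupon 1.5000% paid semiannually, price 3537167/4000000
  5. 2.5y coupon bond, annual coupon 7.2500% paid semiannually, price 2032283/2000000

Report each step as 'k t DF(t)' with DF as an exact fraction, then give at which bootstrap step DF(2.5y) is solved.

step 1 [0.5y] bond c/2=1/50: DF=(250461/250000 − 1/50·(0))/(1+1/50) = 4911/5000 ≈ 0.982200
step 2 [1y] bond c/2=3/160: DF=(1567371/1600000 − 3/160·(0.982200))/(1+3/160) = 1887/2000 ≈ 0.943500
step 3 [1.5y] bond c/2=11/800: DF=(3741221/4000000 − 11/800·(0.982200+0.943500))/(1+11/800) = 1793/2000 ≈ 0.896500
step 4 [2y] bond c/2=3/400: DF=(3537167/4000000 − 3/400·(0.982200+0.943500+0.896500))/(1+3/400) = 8567/10000 ≈ 0.856700
step 5 [2.5y] bond c/2=29/800: DF=(2032283/2000000 − 29/800·(0.982200+0.943500+0.896500+0.856700))/(1+29/800) = 8519/10000 ≈ 0.851900

1 1/2 4911/5000
2 1 1887/2000
3 3/2 1793/2000
4 2 8567/10000
5 5/2 8519/10000
DF(2.5y) is solved at step 5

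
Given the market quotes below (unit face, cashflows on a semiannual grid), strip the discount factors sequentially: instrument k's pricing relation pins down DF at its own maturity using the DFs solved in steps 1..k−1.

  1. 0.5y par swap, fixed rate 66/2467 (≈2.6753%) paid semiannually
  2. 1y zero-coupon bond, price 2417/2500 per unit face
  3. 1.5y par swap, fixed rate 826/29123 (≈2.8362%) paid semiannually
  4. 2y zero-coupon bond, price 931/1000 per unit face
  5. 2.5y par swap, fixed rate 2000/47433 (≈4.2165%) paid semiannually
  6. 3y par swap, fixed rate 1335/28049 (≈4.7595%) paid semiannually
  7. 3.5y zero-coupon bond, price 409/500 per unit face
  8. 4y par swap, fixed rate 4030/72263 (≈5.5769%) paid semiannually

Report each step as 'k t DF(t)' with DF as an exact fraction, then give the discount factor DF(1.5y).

step 1 [0.5y] swap r/2=33/2467: DF=(1 − 33/2467·(0))/(1+33/2467) = 2467/2500 ≈ 0.986800
step 2 [1y] zero: DF = P = 2417/2500 ≈ 0.966800
step 3 [1.5y] swap r/2=413/29123: DF=(1 − 413/29123·(0.986800+0.966800))/(1+413/29123) = 9587/10000 ≈ 0.958700
step 4 [2y] zero: DF = P = 931/1000 ≈ 0.931000
step 5 [2.5y] swap r/2=1000/47433: DF=(1 − 1000/47433·(0.986800+0.966800+0.958700+0.931000))/(1+1000/47433) = 9/10 ≈ 0.900000
step 6 [3y] swap r/2=1335/56098: DF=(1 − 1335/56098·(0.986800+0.966800+0.958700+0.931000+0.900000))/(1+1335/56098) = 1733/2000 ≈ 0.866500
step 7 [3.5y] zero: DF = P = 409/500 ≈ 0.818000
step 8 [4y] swap r/2=2015/72263: DF=(1 − 2015/72263·(0.986800+0.966800+0.958700+0.931000+0.900000+0.866500+0.818000))/(1+2015/72263) = 1597/2000 ≈ 0.798500

1 1/2 2467/2500
2 1 2417/2500
3 3/2 9587/10000
4 2 931/1000
5 5/2 9/10
6 3 1733/2000
7 7/2 409/500
8 4 1597/2000
DF(1.5y) = 9587/10000 ≈ 0.958700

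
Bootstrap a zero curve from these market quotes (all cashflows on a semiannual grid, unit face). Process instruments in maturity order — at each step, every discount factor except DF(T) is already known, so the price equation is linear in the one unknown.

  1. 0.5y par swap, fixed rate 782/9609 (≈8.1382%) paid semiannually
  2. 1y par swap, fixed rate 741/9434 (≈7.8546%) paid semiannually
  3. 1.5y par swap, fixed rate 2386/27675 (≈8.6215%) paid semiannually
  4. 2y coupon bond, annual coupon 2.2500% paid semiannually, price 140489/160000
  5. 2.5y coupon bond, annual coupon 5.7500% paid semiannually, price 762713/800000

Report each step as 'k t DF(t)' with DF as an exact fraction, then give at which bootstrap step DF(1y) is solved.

step 1 [0.5y] swap r/2=391/9609: DF=(1 − 391/9609·(0))/(1+391/9609) = 9609/10000 ≈ 0.960900
step 2 [1y] swap r/2=741/18868: DF=(1 − 741/18868·(0.960900))/(1+741/18868) = 9259/10000 ≈ 0.925900
step 3 [1.5y] swap r/2=1193/27675: DF=(1 − 1193/27675·(0.960900+0.925900))/(1+1193/27675) = 8807/10000 ≈ 0.880700
step 4 [2y] bond c/2=9/800: DF=(140489/160000 − 9/800·(0.960900+0.925900+0.880700))/(1+9/800) = 67/80 ≈ 0.837500
step 5 [2.5y] bond c/2=23/800: DF=(762713/800000 − 23/800·(0.960900+0.925900+0.880700+0.837500))/(1+23/800) = 413/500 ≈ 0.826000

1 1/2 9609/10000
2 1 9259/10000
3 3/2 8807/10000
4 2 67/80
5 5/2 413/500
DF(1y) is solved at step 2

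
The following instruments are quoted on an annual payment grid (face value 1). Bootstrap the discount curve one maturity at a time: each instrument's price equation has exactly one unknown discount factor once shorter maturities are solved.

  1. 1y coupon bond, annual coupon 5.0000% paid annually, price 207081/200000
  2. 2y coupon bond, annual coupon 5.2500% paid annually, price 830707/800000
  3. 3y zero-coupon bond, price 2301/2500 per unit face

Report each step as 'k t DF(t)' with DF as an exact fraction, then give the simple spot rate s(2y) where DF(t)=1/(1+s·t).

step 1 [1y] bond c/1=1/20: DF=(207081/200000 − 1/20·(0))/(1+1/20) = 9861/10000 ≈ 0.986100
step 2 [2y] bond c/1=21/400: DF=(830707/800000 − 21/400·(0.986100))/(1+21/400) = 4687/5000 ≈ 0.937400
step 3 [3y] zero: DF = P = 2301/2500 ≈ 0.920400

1 1 9861/10000
2 2 4687/5000
3 3 2301/2500
s(2y) = (1/(4687/5000) − 1)/(2) = 313/9374 ≈ 3.3390%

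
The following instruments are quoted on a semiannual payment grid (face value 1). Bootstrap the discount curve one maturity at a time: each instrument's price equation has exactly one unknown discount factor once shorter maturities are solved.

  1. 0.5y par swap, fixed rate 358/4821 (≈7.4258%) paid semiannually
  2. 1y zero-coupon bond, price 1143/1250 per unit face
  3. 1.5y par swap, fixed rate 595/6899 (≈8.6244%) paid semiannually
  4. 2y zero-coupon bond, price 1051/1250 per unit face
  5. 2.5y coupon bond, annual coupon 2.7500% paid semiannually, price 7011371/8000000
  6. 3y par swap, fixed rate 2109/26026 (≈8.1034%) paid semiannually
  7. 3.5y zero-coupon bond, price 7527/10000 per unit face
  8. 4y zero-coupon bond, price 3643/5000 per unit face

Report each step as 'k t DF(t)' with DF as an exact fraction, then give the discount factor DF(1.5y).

1 1/2 4821/5000
2 1 1143/1250
3 3/2 881/1000
4 2 1051/1250
5 5/2 8157/10000
6 3 7891/10000
7 7/2 7527/10000
8 4 3643/5000
DF(1.5y) = 881/1000 ≈ 0.881000

step 1 [0.5y] swap r/2=179/4821: DF=(1 − 179/4821·(0))/(1+179/4821) = 4821/5000 ≈ 0.964200
step 2 [1y] zero: DF = P = 1143/1250 ≈ 0.914400
step 3 [1.5y] swap r/2=595/13798: DF=(1 − 595/13798·(0.964200+0.914400))/(1+595/13798) = 881/1000 ≈ 0.881000
step 4 [2y] zero: DF = P = 1051/1250 ≈ 0.840800
step 5 [2.5y] bond c/2=11/800: DF=(7011371/8000000 − 11/800·(0.964200+0.914400+0.881000+0.840800))/(1+11/800) = 8157/10000 ≈ 0.815700
step 6 [3y] swap r/2=2109/52052: DF=(1 − 2109/52052·(0.964200+0.914400+0.881000+0.840800+0.815700))/(1+2109/52052) = 7891/10000 ≈ 0.789100
step 7 [3.5y] zero: DF = P = 7527/10000 ≈ 0.752700
step 8 [4y] zero: DF = P = 3643/5000 ≈ 0.728600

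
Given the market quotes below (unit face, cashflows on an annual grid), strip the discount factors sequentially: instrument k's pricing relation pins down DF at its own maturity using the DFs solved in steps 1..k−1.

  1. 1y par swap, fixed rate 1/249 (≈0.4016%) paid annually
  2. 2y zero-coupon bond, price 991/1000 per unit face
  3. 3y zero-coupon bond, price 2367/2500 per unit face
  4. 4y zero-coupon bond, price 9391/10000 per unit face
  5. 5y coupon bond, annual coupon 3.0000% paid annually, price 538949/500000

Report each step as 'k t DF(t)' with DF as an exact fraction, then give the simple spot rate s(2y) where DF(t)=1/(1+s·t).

step 1 [1y] swap r/1=1/249: DF=(1 − 1/249·(0))/(1+1/249) = 249/250 ≈ 0.996000
step 2 [2y] zero: DF = P = 991/1000 ≈ 0.991000
step 3 [3y] zero: DF = P = 2367/2500 ≈ 0.946800
step 4 [4y] zero: DF = P = 9391/10000 ≈ 0.939100
step 5 [5y] bond c/1=3/100: DF=(538949/500000 − 3/100·(0.996000+0.991000+0.946800+0.939100))/(1+3/100) = 9337/10000 ≈ 0.933700

1 1 249/250
2 2 991/1000
3 3 2367/2500
4 4 9391/10000
5 5 9337/10000
s(2y) = (1/(991/1000) − 1)/(2) = 9/1982 ≈ 0.4541%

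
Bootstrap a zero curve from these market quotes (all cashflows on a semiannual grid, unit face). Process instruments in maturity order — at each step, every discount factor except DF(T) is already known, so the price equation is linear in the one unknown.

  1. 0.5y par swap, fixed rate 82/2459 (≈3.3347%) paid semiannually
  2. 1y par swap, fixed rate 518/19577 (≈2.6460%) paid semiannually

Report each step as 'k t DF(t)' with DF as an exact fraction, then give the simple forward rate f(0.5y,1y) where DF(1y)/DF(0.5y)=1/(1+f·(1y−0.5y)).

step 1 [0.5y] swap r/2=41/2459: DF=(1 − 41/2459·(0))/(1+41/2459) = 2459/2500 ≈ 0.983600
step 2 [1y] swap r/2=259/19577: DF=(1 − 259/19577·(0.983600))/(1+259/19577) = 9741/10000 ≈ 0.974100

1 1/2 2459/2500
2 1 9741/10000
f(0.5y,1y) = ((2459/2500)/(9741/10000) − 1)/(1/2) = 190/9741 ≈ 1.9505%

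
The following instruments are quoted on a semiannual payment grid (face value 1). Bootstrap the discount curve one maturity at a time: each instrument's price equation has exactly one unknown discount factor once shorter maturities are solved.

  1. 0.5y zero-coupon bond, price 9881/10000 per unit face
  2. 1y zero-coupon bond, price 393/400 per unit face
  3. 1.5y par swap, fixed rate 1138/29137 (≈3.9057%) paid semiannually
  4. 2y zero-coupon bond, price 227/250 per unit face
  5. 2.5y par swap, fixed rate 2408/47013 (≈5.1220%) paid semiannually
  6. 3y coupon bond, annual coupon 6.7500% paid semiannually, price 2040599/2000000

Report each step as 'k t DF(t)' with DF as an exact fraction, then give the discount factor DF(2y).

1 1/2 9881/10000
2 1 393/400
3 3/2 9431/10000
4 2 227/250
5 5/2 2199/2500
6 3 1667/2000
DF(2y) = 227/250 ≈ 0.908000

step 1 [0.5y] zero: DF = P = 9881/10000 ≈ 0.988100
step 2 [1y] zero: DF = P = 393/400 ≈ 0.982500
step 3 [1.5y] swap r/2=569/29137: DF=(1 − 569/29137·(0.988100+0.982500))/(1+569/29137) = 9431/10000 ≈ 0.943100
step 4 [2y] zero: DF = P = 227/250 ≈ 0.908000
step 5 [2.5y] swap r/2=1204/47013: DF=(1 − 1204/47013·(0.988100+0.982500+0.943100+0.908000))/(1+1204/47013) = 2199/2500 ≈ 0.879600
step 6 [3y] bond c/2=27/800: DF=(2040599/2000000 − 27/800·(0.988100+0.982500+0.943100+0.908000+0.879600))/(1+27/800) = 1667/2000 ≈ 0.833500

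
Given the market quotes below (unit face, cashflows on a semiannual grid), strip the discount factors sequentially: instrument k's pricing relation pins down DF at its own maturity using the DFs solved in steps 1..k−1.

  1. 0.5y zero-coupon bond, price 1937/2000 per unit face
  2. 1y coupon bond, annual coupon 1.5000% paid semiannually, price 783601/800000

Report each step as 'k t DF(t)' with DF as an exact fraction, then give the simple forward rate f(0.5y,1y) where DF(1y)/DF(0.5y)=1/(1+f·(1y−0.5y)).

step 1 [0.5y] zero: DF = P = 1937/2000 ≈ 0.968500
step 2 [1y] bond c/2=3/400: DF=(783601/800000 − 3/400·(0.968500))/(1+3/400) = 193/200 ≈ 0.965000

1 1/2 1937/2000
2 1 193/200
f(0.5y,1y) = ((1937/2000)/(193/200) − 1)/(1/2) = 7/965 ≈ 0.7254%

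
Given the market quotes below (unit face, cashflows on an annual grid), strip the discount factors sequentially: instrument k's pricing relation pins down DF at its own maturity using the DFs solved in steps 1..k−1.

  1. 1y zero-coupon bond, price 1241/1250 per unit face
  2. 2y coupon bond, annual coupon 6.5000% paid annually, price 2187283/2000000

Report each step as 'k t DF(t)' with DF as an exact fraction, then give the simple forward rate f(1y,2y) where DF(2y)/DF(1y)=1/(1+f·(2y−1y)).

step 1 [1y] zero: DF = P = 1241/1250 ≈ 0.992800
step 2 [2y] bond c/1=13/200: DF=(2187283/2000000 − 13/200·(0.992800))/(1+13/200) = 9663/10000 ≈ 0.966300

1 1 1241/1250
2 2 9663/10000
f(1y,2y) = ((1241/1250)/(9663/10000) − 1)/(1) = 265/9663 ≈ 2.7424%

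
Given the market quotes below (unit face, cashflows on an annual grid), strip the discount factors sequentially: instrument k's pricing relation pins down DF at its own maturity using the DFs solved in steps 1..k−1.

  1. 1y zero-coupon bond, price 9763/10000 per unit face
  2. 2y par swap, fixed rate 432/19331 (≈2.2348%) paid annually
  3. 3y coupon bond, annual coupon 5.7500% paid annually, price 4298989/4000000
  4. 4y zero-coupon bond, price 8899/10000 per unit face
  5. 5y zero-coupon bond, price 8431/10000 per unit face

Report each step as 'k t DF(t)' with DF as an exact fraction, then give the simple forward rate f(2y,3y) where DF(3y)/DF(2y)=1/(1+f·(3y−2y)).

step 1 [1y] zero: DF = P = 9763/10000 ≈ 0.976300
step 2 [2y] swap r/1=432/19331: DF=(1 − 432/19331·(0.976300))/(1+432/19331) = 598/625 ≈ 0.956800
step 3 [3y] bond c/1=23/400: DF=(4298989/4000000 − 23/400·(0.976300+0.956800))/(1+23/400) = 1139/1250 ≈ 0.911200
step 4 [4y] zero: DF = P = 8899/10000 ≈ 0.889900
step 5 [5y] zero: DF = P = 8431/10000 ≈ 0.843100

1 1 9763/10000
2 2 598/625
3 3 1139/1250
4 4 8899/10000
5 5 8431/10000
f(2y,3y) = ((598/625)/(1139/1250) − 1)/(1) = 57/1139 ≈ 5.0044%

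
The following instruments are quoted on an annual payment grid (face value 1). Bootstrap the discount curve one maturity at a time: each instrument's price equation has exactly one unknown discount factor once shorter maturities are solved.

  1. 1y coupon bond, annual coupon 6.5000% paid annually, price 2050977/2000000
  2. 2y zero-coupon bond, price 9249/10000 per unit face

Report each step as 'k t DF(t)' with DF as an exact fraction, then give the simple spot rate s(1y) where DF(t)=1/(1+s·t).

1 1 9629/10000
2 2 9249/10000
s(1y) = (1/(9629/10000) − 1)/(1) = 371/9629 ≈ 3.8529%

step 1 [1y] bond c/1=13/200: DF=(2050977/2000000 − 13/200·(0))/(1+13/200) = 9629/10000 ≈ 0.962900
step 2 [2y] zero: DF = P = 9249/10000 ≈ 0.924900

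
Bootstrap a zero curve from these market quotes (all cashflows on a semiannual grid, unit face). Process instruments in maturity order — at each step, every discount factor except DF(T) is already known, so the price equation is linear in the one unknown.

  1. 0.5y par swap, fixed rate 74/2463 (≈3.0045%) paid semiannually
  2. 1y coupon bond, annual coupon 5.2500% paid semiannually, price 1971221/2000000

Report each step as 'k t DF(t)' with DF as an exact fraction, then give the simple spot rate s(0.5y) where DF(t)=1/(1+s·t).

1 1/2 2463/2500
2 1 1169/1250
s(0.5y) = (1/(2463/2500) − 1)/(1/2) = 74/2463 ≈ 3.0045%

step 1 [0.5y] swap r/2=37/2463: DF=(1 − 37/2463·(0))/(1+37/2463) = 2463/2500 ≈ 0.985200
step 2 [1y] bond c/2=21/800: DF=(1971221/2000000 − 21/800·(0.985200))/(1+21/800) = 1169/1250 ≈ 0.935200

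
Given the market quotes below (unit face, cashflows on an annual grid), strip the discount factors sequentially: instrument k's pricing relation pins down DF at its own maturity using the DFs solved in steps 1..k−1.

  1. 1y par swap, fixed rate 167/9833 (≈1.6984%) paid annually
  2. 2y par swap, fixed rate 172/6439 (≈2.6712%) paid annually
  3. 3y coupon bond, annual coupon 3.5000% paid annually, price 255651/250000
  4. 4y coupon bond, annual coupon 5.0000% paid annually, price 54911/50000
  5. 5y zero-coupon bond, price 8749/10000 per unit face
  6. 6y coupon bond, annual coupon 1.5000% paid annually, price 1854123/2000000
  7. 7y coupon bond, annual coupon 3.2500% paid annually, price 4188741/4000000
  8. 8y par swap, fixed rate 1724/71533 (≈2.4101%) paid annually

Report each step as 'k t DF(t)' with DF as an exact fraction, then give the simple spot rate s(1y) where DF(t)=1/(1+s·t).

step 1 [1y] swap r/1=167/9833: DF=(1 − 167/9833·(0))/(1+167/9833) = 9833/10000 ≈ 0.983300
step 2 [2y] swap r/1=172/6439: DF=(1 − 172/6439·(0.983300))/(1+172/6439) = 2371/2500 ≈ 0.948400
step 3 [3y] bond c/1=7/200: DF=(255651/250000 − 7/200·(0.983300+0.948400))/(1+7/200) = 9227/10000 ≈ 0.922700
step 4 [4y] bond c/1=1/20: DF=(54911/50000 − 1/20·(0.983300+0.948400+0.922700))/(1+1/20) = 91/100 ≈ 0.910000
step 5 [5y] zero: DF = P = 8749/10000 ≈ 0.874900
step 6 [6y] bond c/1=3/200: DF=(1854123/2000000 − 3/200·(0.983300+0.948400+0.922700+0.910000+0.874900))/(1+3/200) = 528/625 ≈ 0.844800
step 7 [7y] bond c/1=13/400: DF=(4188741/4000000 − 13/400·(0.983300+0.948400+0.922700+0.910000+0.874900+0.844800))/(1+13/400) = 526/625 ≈ 0.841600
step 8 [8y] swap r/1=1724/71533: DF=(1 − 1724/71533·(0.983300+0.948400+0.922700+0.910000+0.874900+0.844800+0.841600))/(1+1724/71533) = 2069/2500 ≈ 0.827600

1 1 9833/10000
2 2 2371/2500
3 3 9227/10000
4 4 91/100
5 5 8749/10000
6 6 528/625
7 7 526/625
8 8 2069/2500
s(1y) = (1/(9833/10000) − 1)/(1) = 167/9833 ≈ 1.6984%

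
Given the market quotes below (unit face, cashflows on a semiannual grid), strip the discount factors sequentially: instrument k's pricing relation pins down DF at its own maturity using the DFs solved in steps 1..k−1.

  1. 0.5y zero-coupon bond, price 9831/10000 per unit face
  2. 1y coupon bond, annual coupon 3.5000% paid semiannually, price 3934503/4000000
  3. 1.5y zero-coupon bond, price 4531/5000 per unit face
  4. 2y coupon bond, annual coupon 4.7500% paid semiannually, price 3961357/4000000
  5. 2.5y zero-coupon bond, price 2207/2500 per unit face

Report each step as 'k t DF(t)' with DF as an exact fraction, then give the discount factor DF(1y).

1 1/2 9831/10000
2 1 4749/5000
3 3/2 4531/5000
4 2 1803/2000
5 5/2 2207/2500
DF(1y) = 4749/5000 ≈ 0.949800

step 1 [0.5y] zero: DF = P = 9831/10000 ≈ 0.983100
step 2 [1y] bond c/2=7/400: DF=(3934503/4000000 − 7/400·(0.983100))/(1+7/400) = 4749/5000 ≈ 0.949800
step 3 [1.5y] zero: DF = P = 4531/5000 ≈ 0.906200
step 4 [2y] bond c/2=19/800: DF=(3961357/4000000 − 19/800·(0.983100+0.949800+0.906200))/(1+19/800) = 1803/2000 ≈ 0.901500
step 5 [2.5y] zero: DF = P = 2207/2500 ≈ 0.882800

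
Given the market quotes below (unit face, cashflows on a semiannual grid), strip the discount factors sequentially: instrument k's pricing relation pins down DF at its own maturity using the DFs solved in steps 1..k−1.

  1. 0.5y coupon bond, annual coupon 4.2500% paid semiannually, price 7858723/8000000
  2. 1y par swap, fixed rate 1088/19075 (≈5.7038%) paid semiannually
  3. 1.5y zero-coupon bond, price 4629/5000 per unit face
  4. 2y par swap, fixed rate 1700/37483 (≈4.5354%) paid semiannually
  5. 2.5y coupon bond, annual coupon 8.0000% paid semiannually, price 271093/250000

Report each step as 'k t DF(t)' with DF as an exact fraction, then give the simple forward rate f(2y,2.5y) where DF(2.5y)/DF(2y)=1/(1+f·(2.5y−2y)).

1 1/2 9619/10000
2 1 591/625
3 3/2 4629/5000
4 2 183/200
5 5/2 1797/2000
f(2y,2.5y) = ((183/200)/(1797/2000) − 1)/(1/2) = 22/599 ≈ 3.6728%

step 1 [0.5y] bond c/2=17/800: DF=(7858723/8000000 − 17/800·(0))/(1+17/800) = 9619/10000 ≈ 0.961900
step 2 [1y] swap r/2=544/19075: DF=(1 − 544/19075·(0.961900))/(1+544/19075) = 591/625 ≈ 0.945600
step 3 [1.5y] zero: DF = P = 4629/5000 ≈ 0.925800
step 4 [2y] swap r/2=850/37483: DF=(1 − 850/37483·(0.961900+0.945600+0.925800))/(1+850/37483) = 183/200 ≈ 0.915000
step 5 [2.5y] bond c/2=1/25: DF=(271093/250000 − 1/25·(0.961900+0.945600+0.925800+0.915000))/(1+1/25) = 1797/2000 ≈ 0.898500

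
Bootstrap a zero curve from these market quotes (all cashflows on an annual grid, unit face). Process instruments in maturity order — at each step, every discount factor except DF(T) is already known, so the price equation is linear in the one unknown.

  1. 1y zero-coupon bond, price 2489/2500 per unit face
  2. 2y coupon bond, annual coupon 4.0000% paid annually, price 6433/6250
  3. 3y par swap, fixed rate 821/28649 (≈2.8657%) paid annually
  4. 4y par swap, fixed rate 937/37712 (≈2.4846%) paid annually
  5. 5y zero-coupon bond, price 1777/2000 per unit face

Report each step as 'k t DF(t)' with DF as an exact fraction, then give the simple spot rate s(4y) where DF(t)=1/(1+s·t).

step 1 [1y] zero: DF = P = 2489/2500 ≈ 0.995600
step 2 [2y] bond c/1=1/25: DF=(6433/6250 − 1/25·(0.995600))/(1+1/25) = 4757/5000 ≈ 0.951400
step 3 [3y] swap r/1=821/28649: DF=(1 − 821/28649·(0.995600+0.951400))/(1+821/28649) = 9179/10000 ≈ 0.917900
step 4 [4y] swap r/1=937/37712: DF=(1 − 937/37712·(0.995600+0.951400+0.917900))/(1+937/37712) = 9063/10000 ≈ 0.906300
step 5 [5y] zero: DF = P = 1777/2000 ≈ 0.888500

1 1 2489/2500
2 2 4757/5000
3 3 9179/10000
4 4 9063/10000
5 5 1777/2000
s(4y) = (1/(9063/10000) − 1)/(4) = 937/36252 ≈ 2.5847%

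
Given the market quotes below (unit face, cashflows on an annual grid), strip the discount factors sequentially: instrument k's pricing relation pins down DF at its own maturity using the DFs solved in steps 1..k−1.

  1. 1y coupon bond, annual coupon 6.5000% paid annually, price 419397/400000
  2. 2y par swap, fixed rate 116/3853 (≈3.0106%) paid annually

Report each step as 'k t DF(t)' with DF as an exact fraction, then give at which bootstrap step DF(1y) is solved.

step 1 [1y] bond c/1=13/200: DF=(419397/400000 − 13/200·(0))/(1+13/200) = 1969/2000 ≈ 0.984500
step 2 [2y] swap r/1=116/3853: DF=(1 − 116/3853·(0.984500))/(1+116/3853) = 471/500 ≈ 0.942000

1 1 1969/2000
2 2 471/500
DF(1y) is solved at step 1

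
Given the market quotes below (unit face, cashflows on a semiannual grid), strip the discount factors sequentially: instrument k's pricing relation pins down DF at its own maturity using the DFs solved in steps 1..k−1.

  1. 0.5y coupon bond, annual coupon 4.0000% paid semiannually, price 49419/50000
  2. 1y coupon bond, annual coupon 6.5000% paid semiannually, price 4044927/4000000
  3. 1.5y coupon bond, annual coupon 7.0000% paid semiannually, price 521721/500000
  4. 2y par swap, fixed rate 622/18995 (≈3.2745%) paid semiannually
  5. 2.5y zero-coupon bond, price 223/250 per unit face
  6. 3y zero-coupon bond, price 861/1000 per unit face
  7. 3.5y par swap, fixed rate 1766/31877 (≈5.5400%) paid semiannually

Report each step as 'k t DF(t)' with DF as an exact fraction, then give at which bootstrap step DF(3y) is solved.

1 1/2 969/1000
2 1 9489/10000
3 3/2 9433/10000
4 2 4689/5000
5 5/2 223/250
6 3 861/1000
7 7/2 4117/5000
DF(3y) is solved at step 6

step 1 [0.5y] bond c/2=1/50: DF=(49419/50000 − 1/50·(0))/(1+1/50) = 969/1000 ≈ 0.969000
step 2 [1y] bond c/2=13/400: DF=(4044927/4000000 − 13/400·(0.969000))/(1+13/400) = 9489/10000 ≈ 0.948900
step 3 [1.5y] bond c/2=7/200: DF=(521721/500000 − 7/200·(0.969000+0.948900))/(1+7/200) = 9433/10000 ≈ 0.943300
step 4 [2y] swap r/2=311/18995: DF=(1 − 311/18995·(0.969000+0.948900+0.943300))/(1+311/18995) = 4689/5000 ≈ 0.937800
step 5 [2.5y] zero: DF = P = 223/250 ≈ 0.892000
step 6 [3y] zero: DF = P = 861/1000 ≈ 0.861000
step 7 [3.5y] swap r/2=883/31877: DF=(1 − 883/31877·(0.969000+0.948900+0.943300+0.937800+0.892000+0.861000))/(1+883/31877) = 4117/5000 ≈ 0.823400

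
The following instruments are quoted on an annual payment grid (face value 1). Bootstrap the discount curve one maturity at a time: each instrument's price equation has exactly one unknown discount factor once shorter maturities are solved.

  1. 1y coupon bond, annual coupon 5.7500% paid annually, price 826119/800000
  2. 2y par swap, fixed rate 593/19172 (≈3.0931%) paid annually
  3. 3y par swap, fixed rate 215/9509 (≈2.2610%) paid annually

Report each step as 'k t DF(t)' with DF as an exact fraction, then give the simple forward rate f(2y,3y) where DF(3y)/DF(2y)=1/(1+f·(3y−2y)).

step 1 [1y] bond c/1=23/400: DF=(826119/800000 − 23/400·(0))/(1+23/400) = 1953/2000 ≈ 0.976500
step 2 [2y] swap r/1=593/19172: DF=(1 − 593/19172·(0.976500))/(1+593/19172) = 9407/10000 ≈ 0.940700
step 3 [3y] swap r/1=215/9509: DF=(1 − 215/9509·(0.976500+0.940700))/(1+215/9509) = 1871/2000 ≈ 0.935500

1 1 1953/2000
2 2 9407/10000
3 3 1871/2000
f(2y,3y) = ((9407/10000)/(1871/2000) − 1)/(1) = 52/9355 ≈ 0.5559%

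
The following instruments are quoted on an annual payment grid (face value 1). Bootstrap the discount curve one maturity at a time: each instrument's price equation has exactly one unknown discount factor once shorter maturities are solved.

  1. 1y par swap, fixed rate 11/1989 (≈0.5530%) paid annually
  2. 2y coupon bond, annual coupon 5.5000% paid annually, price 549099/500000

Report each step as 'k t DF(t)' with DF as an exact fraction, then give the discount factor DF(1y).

1 1 1989/2000
2 2 9891/10000
DF(1y) = 1989/2000 ≈ 0.994500

step 1 [1y] swap r/1=11/1989: DF=(1 − 11/1989·(0))/(1+11/1989) = 1989/2000 ≈ 0.994500
step 2 [2y] bond c/1=11/200: DF=(549099/500000 − 11/200·(0.994500))/(1+11/200) = 9891/10000 ≈ 0.989100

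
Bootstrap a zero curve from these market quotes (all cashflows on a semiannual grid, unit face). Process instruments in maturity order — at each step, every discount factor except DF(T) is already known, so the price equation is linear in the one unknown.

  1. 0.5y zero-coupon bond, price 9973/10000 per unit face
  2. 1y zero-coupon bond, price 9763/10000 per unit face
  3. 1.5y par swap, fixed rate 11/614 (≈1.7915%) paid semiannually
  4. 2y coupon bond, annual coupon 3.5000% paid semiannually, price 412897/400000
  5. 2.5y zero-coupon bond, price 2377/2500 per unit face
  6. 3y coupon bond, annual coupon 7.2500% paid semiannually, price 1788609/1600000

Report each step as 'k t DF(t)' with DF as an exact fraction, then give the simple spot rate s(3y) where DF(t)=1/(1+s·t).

1 1/2 9973/10000
2 1 9763/10000
3 3/2 1217/1250
4 2 4819/5000
5 5/2 2377/2500
6 3 9087/10000
s(3y) = (1/(9087/10000) − 1)/(3) = 913/27261 ≈ 3.3491%

step 1 [0.5y] zero: DF = P = 9973/10000 ≈ 0.997300
step 2 [1y] zero: DF = P = 9763/10000 ≈ 0.976300
step 3 [1.5y] swap r/2=11/1228: DF=(1 − 11/1228·(0.997300+0.976300))/(1+11/1228) = 1217/1250 ≈ 0.973600
step 4 [2y] bond c/2=7/400: DF=(412897/400000 − 7/400·(0.997300+0.976300+0.973600))/(1+7/400) = 4819/5000 ≈ 0.963800
step 5 [2.5y] zero: DF = P = 2377/2500 ≈ 0.950800
step 6 [3y] bond c/2=29/800: DF=(1788609/1600000 − 29/800·(0.997300+0.976300+0.973600+0.963800+0.950800))/(1+29/800) = 9087/10000 ≈ 0.908700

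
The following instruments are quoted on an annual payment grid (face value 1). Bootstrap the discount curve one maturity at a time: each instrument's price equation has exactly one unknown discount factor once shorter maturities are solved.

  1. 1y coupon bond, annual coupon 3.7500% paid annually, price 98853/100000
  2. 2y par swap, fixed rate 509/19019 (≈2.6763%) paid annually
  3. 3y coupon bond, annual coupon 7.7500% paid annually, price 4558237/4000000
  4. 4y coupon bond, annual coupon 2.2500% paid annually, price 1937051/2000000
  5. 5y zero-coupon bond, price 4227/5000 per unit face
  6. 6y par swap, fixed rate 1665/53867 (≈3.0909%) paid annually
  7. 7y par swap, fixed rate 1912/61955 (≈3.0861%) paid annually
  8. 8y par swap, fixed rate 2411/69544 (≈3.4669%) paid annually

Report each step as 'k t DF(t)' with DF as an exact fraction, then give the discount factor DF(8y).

step 1 [1y] bond c/1=3/80: DF=(98853/100000 − 3/80·(0))/(1+3/80) = 1191/1250 ≈ 0.952800
step 2 [2y] swap r/1=509/19019: DF=(1 − 509/19019·(0.952800))/(1+509/19019) = 9491/10000 ≈ 0.949100
step 3 [3y] bond c/1=31/400: DF=(4558237/4000000 − 31/400·(0.952800+0.949100))/(1+31/400) = 1151/1250 ≈ 0.920800
step 4 [4y] bond c/1=9/400: DF=(1937051/2000000 − 9/400·(0.952800+0.949100+0.920800))/(1+9/400) = 8851/10000 ≈ 0.885100
step 5 [5y] zero: DF = P = 4227/5000 ≈ 0.845400
step 6 [6y] swap r/1=1665/53867: DF=(1 − 1665/53867·(0.952800+0.949100+0.920800+0.885100+0.845400))/(1+1665/53867) = 1667/2000 ≈ 0.833500
step 7 [7y] swap r/1=1912/61955: DF=(1 − 1912/61955·(0.952800+0.949100+0.920800+0.885100+0.845400+0.833500))/(1+1912/61955) = 1011/1250 ≈ 0.808800
step 8 [8y] swap r/1=2411/69544: DF=(1 − 2411/69544·(0.952800+0.949100+0.920800+0.885100+0.845400+0.833500+0.808800))/(1+2411/69544) = 7589/10000 ≈ 0.758900

1 1 1191/1250
2 2 9491/10000
3 3 1151/1250
4 4 8851/10000
5 5 4227/5000
6 6 1667/2000
7 7 1011/1250
8 8 7589/10000
DF(8y) = 7589/10000 ≈ 0.758900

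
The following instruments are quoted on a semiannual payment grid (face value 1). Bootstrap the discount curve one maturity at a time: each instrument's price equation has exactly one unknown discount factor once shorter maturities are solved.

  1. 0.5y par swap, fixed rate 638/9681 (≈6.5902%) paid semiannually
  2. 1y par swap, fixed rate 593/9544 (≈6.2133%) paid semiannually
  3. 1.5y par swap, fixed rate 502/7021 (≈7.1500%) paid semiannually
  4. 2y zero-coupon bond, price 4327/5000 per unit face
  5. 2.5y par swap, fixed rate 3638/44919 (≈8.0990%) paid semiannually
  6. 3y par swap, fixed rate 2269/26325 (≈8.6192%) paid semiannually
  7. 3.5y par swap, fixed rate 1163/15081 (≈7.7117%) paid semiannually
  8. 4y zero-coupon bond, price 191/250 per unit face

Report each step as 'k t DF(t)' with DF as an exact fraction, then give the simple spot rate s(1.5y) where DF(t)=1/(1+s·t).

step 1 [0.5y] swap r/2=319/9681: DF=(1 − 319/9681·(0))/(1+319/9681) = 9681/10000 ≈ 0.968100
step 2 [1y] swap r/2=593/19088: DF=(1 − 593/19088·(0.968100))/(1+593/19088) = 9407/10000 ≈ 0.940700
step 3 [1.5y] swap r/2=251/7021: DF=(1 − 251/7021·(0.968100+0.940700))/(1+251/7021) = 2249/2500 ≈ 0.899600
step 4 [2y] zero: DF = P = 4327/5000 ≈ 0.865400
step 5 [2.5y] swap r/2=1819/44919: DF=(1 − 1819/44919·(0.968100+0.940700+0.899600+0.865400))/(1+1819/44919) = 8181/10000 ≈ 0.818100
step 6 [3y] swap r/2=2269/52650: DF=(1 − 2269/52650·(0.968100+0.940700+0.899600+0.865400+0.818100))/(1+2269/52650) = 7731/10000 ≈ 0.773100
step 7 [3.5y] swap r/2=1163/30162: DF=(1 − 1163/30162·(0.968100+0.940700+0.899600+0.865400+0.818100+0.773100))/(1+1163/30162) = 3837/5000 ≈ 0.767400
step 8 [4y] zero: DF = P = 191/250 ≈ 0.764000

1 1/2 9681/10000
2 1 9407/10000
3 3/2 2249/2500
4 2 4327/5000
5 5/2 8181/10000
6 3 7731/10000
7 7/2 3837/5000
8 4 191/250
s(1.5y) = (1/(2249/2500) − 1)/(3/2) = 502/6747 ≈ 7.4403%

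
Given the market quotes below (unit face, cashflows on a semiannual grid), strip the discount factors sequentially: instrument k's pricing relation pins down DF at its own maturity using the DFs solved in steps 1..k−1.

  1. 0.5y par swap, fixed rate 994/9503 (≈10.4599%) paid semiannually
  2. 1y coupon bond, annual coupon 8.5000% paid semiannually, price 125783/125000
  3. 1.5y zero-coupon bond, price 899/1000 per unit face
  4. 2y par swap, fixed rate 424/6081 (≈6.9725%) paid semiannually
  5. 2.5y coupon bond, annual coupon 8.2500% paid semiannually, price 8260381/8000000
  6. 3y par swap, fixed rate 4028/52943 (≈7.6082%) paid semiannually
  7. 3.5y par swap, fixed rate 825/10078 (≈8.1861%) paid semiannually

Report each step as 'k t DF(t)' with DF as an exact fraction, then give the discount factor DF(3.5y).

step 1 [0.5y] swap r/2=497/9503: DF=(1 − 497/9503·(0))/(1+497/9503) = 9503/10000 ≈ 0.950300
step 2 [1y] bond c/2=17/400: DF=(125783/125000 − 17/400·(0.950300))/(1+17/400) = 1853/2000 ≈ 0.926500
step 3 [1.5y] zero: DF = P = 899/1000 ≈ 0.899000
step 4 [2y] swap r/2=212/6081: DF=(1 − 212/6081·(0.950300+0.926500+0.899000))/(1+212/6081) = 1091/1250 ≈ 0.872800
step 5 [2.5y] bond c/2=33/800: DF=(8260381/8000000 − 33/800·(0.950300+0.926500+0.899000+0.872800))/(1+33/800) = 8471/10000 ≈ 0.847100
step 6 [3y] swap r/2=2014/52943: DF=(1 − 2014/52943·(0.950300+0.926500+0.899000+0.872800+0.847100))/(1+2014/52943) = 3993/5000 ≈ 0.798600
step 7 [3.5y] swap r/2=825/20156: DF=(1 − 825/20156·(0.950300+0.926500+0.899000+0.872800+0.847100+0.798600))/(1+825/20156) = 301/400 ≈ 0.752500

1 1/2 9503/10000
2 1 1853/2000
3 3/2 899/1000
4 2 1091/1250
5 5/2 8471/10000
6 3 3993/5000
7 7/2 301/400
DF(3.5y) = 301/400 ≈ 0.752500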